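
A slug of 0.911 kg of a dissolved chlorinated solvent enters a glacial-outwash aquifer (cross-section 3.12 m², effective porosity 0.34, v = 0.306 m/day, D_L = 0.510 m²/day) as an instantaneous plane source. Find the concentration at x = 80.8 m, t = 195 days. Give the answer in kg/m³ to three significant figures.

0.00791 kg/m³

For an instantaneous plane source, C(x,t) = M/(n_e·A·√(4πDt)) · exp(−(x−vt)²/(4Dt)), with n_e·A the pore (flow) area.
Plume center vt = 0.306 × 195 = 59.67 m, so the well at 80.8 m is 21.13 m downgradient of the peak.
√(4πDt) = 35.35 m, giving peak height M/(n_e·A·√(4πDt)) = 0.911/(0.34 × 3.12 × 35.35) = 0.02429 kg/m³.
(x−vt)²/(4Dt) = (21.13)²/(4 × 0.510 × 195) = 1.122; exp(−1.122) = 0.3256.
C = 0.02429 × 0.3256 = 0.00791 kg/m³.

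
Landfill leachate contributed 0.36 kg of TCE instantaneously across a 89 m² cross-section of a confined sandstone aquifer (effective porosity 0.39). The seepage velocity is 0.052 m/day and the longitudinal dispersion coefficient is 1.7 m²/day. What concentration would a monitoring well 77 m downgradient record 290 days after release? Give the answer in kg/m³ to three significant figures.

1.89e-05 kg/m³

For an instantaneous plane source, C(x,t) = M/(n_e·A·√(4πDt)) · exp(−(x−vt)²/(4Dt)), with n_e·A the pore (flow) area.
Plume center vt = 0.052 × 290 = 15.08 m, so the well at 77 m is 61.92 m downgradient of the peak.
√(4πDt) = 78.71 m, giving peak height M/(n_e·A·√(4πDt)) = 0.36/(0.39 × 89 × 78.71) = 0.0001318 kg/m³.
(x−vt)²/(4Dt) = (61.92)²/(4 × 1.7 × 290) = 1.944; exp(−1.944) = 0.1431.
C = 0.0001318 × 0.1431 = 1.89e-05 kg/m³.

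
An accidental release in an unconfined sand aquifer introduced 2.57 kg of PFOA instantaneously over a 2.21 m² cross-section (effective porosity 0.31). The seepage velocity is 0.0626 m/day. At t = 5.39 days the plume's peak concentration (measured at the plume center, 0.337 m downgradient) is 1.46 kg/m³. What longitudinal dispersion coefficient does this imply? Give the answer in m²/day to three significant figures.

At the plume center C_max = M/(n_e·A·√(4πDt)), so D = M²/(4πt·(n_e·A·C_max)²).
n_e·A·C_max = 0.31 × 2.21 × 1.46 = 1.000 kg/m.
D = 2.57²/(4π × 5.39 × 1.000²) = 0.0975 m²/day.

0.0975 m²/day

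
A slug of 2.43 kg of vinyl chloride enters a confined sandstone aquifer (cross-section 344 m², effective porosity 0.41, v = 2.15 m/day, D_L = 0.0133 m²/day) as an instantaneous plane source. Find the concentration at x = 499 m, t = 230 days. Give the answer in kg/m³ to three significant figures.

0.000531 kg/m³

For an instantaneous plane source, C(x,t) = M/(n_e·A·√(4πDt)) · exp(−(x−vt)²/(4Dt)), with n_e·A the pore (flow) area.
Plume center vt = 2.15 × 230 = 494.5 m, so the well at 499 m is 4.5 m downgradient of the peak.
√(4πDt) = 6.200 m, giving peak height M/(n_e·A·√(4πDt)) = 2.43/(0.41 × 344 × 6.200) = 0.002779 kg/m³.
(x−vt)²/(4Dt) = (4.5)²/(4 × 0.0133 × 230) = 1.655; exp(−1.655) = 0.1911.
C = 0.002779 × 0.1911 = 0.000531 kg/m³.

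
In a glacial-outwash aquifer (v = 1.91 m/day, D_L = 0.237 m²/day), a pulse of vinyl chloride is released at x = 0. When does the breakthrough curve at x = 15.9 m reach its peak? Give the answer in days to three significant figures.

8.26 days

For the 1D instantaneous-source solution, setting ∂C/∂t = 0 at fixed x gives v²t² + 2Dt − x² = 0, so t = (√(D² + v²x²) − D)/v².
√(D² + v²x²) = √(0.237² + 1.91² × 15.9²) = 30.37; v² = 3.6481.
t = (30.37 − 0.237)/3.6481 = 8.26 days (vs. the pure-advection estimate x/v = 8.32 d).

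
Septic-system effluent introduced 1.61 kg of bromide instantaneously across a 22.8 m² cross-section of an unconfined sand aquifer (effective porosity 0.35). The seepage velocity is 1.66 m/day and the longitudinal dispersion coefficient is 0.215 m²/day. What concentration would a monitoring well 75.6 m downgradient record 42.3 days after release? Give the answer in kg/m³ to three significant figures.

For an instantaneous plane source, C(x,t) = M/(n_e·A·√(4πDt)) · exp(−(x−vt)²/(4Dt)), with n_e·A the pore (flow) area.
Plume center vt = 1.66 × 42.3 = 70.218 m, so the well at 75.6 m is 5.382 m downgradient of the peak.
√(4πDt) = 10.69 m, giving peak height M/(n_e·A·√(4πDt)) = 1.61/(0.35 × 22.8 × 10.69) = 0.01887 kg/m³.
(x−vt)²/(4Dt) = (5.382)²/(4 × 0.215 × 42.3) = 0.7962; exp(−0.7962) = 0.4510.
C = 0.01887 × 0.4510 = 0.00851 kg/m³.

0.00851 kg/m³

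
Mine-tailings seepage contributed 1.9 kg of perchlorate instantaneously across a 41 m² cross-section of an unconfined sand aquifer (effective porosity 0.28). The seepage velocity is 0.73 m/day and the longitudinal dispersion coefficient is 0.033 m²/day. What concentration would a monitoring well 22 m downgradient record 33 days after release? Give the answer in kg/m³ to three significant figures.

For an instantaneous plane source, C(x,t) = M/(n_e·A·√(4πDt)) · exp(−(x−vt)²/(4Dt)), with n_e·A the pore (flow) area.
Plume center vt = 0.73 × 33 = 24.09 m, so the well at 22 m is 2.09 m upgradient of the peak.
√(4πDt) = 3.699 m, giving peak height M/(n_e·A·√(4πDt)) = 1.9/(0.28 × 41 × 3.699) = 0.04474 kg/m³.
(x−vt)²/(4Dt) = (-2.09)²/(4 × 0.033 × 33) = 1.003; exp(−1.003) = 0.3668.
C = 0.04474 × 0.3668 = 0.0164 kg/m³.

0.0164 kg/m³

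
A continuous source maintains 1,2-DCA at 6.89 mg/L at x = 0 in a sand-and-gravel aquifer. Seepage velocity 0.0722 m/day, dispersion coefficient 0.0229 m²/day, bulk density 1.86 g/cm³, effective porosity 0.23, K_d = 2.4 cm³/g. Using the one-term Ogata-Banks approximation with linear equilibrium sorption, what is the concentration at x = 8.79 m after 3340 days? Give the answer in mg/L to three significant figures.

5.96 mg/L

Retardation factor R = 1 + ρ_b·K_d/n = 1 + 1.86 × 2.4/0.23 = 20.41.
Sorption retards both mechanisms: v_R = v/R = 0.003537 m/day, D_R = D/R = 0.001122 m²/day.
v_R·t = 0.003537 × 3340 = 11.81358 m; 2√(D_R t) = 3.872 m; argument = (8.79 − 11.81358)/3.872 = -0.7809.
C = C₀ × ½·erfc(-0.7809) = 6.89 × 0.8653 = 5.96 mg/L.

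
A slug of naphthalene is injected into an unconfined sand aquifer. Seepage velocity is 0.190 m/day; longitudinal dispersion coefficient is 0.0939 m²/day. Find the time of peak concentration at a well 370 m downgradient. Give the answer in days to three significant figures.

For the 1D instantaneous-source solution, setting ∂C/∂t = 0 at fixed x gives v²t² + 2Dt − x² = 0, so t = (√(D² + v²x²) − D)/v².
√(D² + v²x²) = √(0.0939² + 0.190² × 370²) = 70.30; v² = 0.0361.
t = (70.30 − 0.0939)/0.0361 = 1940 days (vs. the pure-advection estimate x/v = 1950 d).

1940 days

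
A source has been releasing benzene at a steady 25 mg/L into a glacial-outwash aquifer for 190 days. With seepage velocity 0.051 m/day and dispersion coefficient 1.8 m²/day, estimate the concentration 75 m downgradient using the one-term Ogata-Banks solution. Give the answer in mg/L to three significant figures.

0.156 mg/L

For a continuous step input, C/C₀ ≈ ½·erfc((x−vt)/(2√(Dt))).
vt = 0.051 × 190 = 9.69 m and 2√(Dt) = 2√(1.8 × 190) = 36.99 m.
Argument (x−vt)/(2√(Dt)) = (75 − 9.69)/36.99 = 1.766; ½·erfc(1.766) = 0.006254.
C = 25 × 0.006254 = 0.156 mg/L.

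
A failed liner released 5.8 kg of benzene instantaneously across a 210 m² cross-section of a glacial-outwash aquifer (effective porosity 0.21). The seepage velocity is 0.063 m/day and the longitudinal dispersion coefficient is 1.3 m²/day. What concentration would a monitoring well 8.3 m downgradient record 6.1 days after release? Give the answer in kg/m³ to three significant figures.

For an instantaneous plane source, C(x,t) = M/(n_e·A·√(4πDt)) · exp(−(x−vt)²/(4Dt)), with n_e·A the pore (flow) area.
Plume center vt = 0.063 × 6.1 = 0.3843 m, so the well at 8.3 m is 7.9157 m downgradient of the peak.
√(4πDt) = 9.983 m, giving peak height M/(n_e·A·√(4πDt)) = 5.8/(0.21 × 210 × 9.983) = 0.01317 kg/m³.
(x−vt)²/(4Dt) = (7.9157)²/(4 × 1.3 × 6.1) = 1.975; exp(−1.975) = 0.1388.
C = 0.01317 × 0.1388 = 0.00183 kg/m³.

0.00183 kg/m³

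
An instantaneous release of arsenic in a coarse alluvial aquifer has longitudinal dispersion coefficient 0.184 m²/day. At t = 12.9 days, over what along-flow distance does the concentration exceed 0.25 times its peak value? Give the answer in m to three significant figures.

The plume is Gaussian with σ = √(2Dt) = √(2 × 0.184 × 12.9) = 2.179 m.
C/C_peak = exp(−Δx²/(2σ²)) = 0.25 ⇒ Δx = σ·√(−2 ln 0.25) = 2.179 × 1.665 = 3.628 m.
Width = 2Δx = 7.26 m.

7.26 m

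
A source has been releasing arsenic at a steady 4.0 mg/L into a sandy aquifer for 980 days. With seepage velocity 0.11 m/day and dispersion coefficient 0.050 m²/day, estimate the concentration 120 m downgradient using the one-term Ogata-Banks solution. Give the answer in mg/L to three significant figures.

For a continuous step input, C/C₀ ≈ ½·erfc((x−vt)/(2√(Dt))).
vt = 0.11 × 980 = 107.8 m and 2√(Dt) = 2√(0.050 × 980) = 14.00 m.
Argument (x−vt)/(2√(Dt)) = (120 − 107.8)/14.00 = 0.8714; ½·erfc(0.8714) = 0.1089.
C = 4.0 × 0.1089 = 0.436 mg/L.

0.436 mg/L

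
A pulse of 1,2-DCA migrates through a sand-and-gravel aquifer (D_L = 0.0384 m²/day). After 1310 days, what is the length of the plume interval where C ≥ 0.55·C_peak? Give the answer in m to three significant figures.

The plume is Gaussian with σ = √(2Dt) = √(2 × 0.0384 × 1310) = 10.03 m.
C/C_peak = exp(−Δx²/(2σ²)) = 0.55 ⇒ Δx = σ·√(−2 ln 0.55) = 10.03 × 1.093 = 10.96 m.
Width = 2Δx = 21.9 m.

21.9 m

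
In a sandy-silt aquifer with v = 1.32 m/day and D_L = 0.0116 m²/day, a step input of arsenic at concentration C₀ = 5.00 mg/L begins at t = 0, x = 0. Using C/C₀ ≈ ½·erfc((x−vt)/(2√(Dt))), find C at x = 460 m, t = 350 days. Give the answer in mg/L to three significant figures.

3.79 mg/L

For a continuous step input, C/C₀ ≈ ½·erfc((x−vt)/(2√(Dt))).
vt = 1.32 × 350 = 462 m and 2√(Dt) = 2√(0.0116 × 350) = 4.030 m.
Argument (x−vt)/(2√(Dt)) = (460 − 462)/4.030 = -0.4963; ½·erfc(-0.4963) = 0.7586.
C = 5.00 × 0.7586 = 3.79 mg/L.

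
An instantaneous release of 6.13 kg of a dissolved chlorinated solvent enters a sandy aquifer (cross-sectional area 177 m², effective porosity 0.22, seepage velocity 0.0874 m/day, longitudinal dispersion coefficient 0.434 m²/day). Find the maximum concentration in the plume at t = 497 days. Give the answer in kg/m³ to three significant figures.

The peak of an instantaneous 1D plume sits at x = vt; there the Gaussian factor is 1 and C_max = M/(n_e·A·√(4πDt)), where n_e·A is the pore area the mass is dissolved in.
√(4πDt) = √(4π × 0.434 × 497) = 52.06 m, so C_max = 6.13/(0.22 × 177 × 52.06) = 0.00302 kg/m³.

0.00302 kg/m³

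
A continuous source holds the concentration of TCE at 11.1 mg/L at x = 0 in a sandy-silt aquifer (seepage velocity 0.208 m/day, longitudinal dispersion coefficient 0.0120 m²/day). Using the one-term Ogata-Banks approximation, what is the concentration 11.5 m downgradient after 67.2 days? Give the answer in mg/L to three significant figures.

10.8 mg/L

For a continuous step input, C/C₀ ≈ ½·erfc((x−vt)/(2√(Dt))).
vt = 0.208 × 67.2 = 13.9776 m and 2√(Dt) = 2√(0.0120 × 67.2) = 1.796 m.
Argument (x−vt)/(2√(Dt)) = (11.5 − 13.9776)/1.796 = -1.380; ½·erfc(-1.380) = 0.9745.
C = 11.1 × 0.9745 = 10.8 mg/L.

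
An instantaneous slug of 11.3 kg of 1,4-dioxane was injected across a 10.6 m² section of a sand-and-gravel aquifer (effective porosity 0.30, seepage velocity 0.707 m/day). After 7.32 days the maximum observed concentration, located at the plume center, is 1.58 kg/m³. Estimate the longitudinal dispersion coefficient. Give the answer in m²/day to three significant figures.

0.0550 m²/day

At the plume center C_max = M/(n_e·A·√(4πDt)), so D = M²/(4πt·(n_e·A·C_max)²).
n_e·A·C_max = 0.30 × 10.6 × 1.58 = 5.024 kg/m.
D = 11.3²/(4π × 7.32 × 5.024²) = 0.0550 m²/day.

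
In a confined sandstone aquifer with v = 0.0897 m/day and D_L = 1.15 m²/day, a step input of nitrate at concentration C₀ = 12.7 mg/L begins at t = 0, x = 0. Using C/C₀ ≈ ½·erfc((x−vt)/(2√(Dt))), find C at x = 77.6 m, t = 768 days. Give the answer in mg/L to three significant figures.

5.31 mg/L

For a continuous step input, C/C₀ ≈ ½·erfc((x−vt)/(2√(Dt))).
vt = 0.0897 × 768 = 68.8896 m and 2√(Dt) = 2√(1.15 × 768) = 59.44 m.
Argument (x−vt)/(2√(Dt)) = (77.6 − 68.8896)/59.44 = 0.1465; ½·erfc(0.1465) = 0.4179.
C = 12.7 × 0.4179 = 5.31 mg/L.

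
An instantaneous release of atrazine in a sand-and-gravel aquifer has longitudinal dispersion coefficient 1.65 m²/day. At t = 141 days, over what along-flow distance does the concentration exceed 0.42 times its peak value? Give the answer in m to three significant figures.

56.8 m

The plume is Gaussian with σ = √(2Dt) = √(2 × 1.65 × 141) = 21.57 m.
C/C_peak = exp(−Δx²/(2σ²)) = 0.42 ⇒ Δx = σ·√(−2 ln 0.42) = 21.57 × 1.317 = 28.41 m.
Width = 2Δx = 56.8 m.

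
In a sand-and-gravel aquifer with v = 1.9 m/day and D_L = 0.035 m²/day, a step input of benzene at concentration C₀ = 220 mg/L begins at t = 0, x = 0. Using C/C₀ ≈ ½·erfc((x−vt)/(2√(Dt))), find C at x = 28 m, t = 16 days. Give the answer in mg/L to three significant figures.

217 mg/L

For a continuous step input, C/C₀ ≈ ½·erfc((x−vt)/(2√(Dt))).
vt = 1.9 × 16 = 30.4 m and 2√(Dt) = 2√(0.035 × 16) = 1.497 m.
Argument (x−vt)/(2√(Dt)) = (28 − 30.4)/1.497 = -1.603; ½·erfc(-1.603) = 0.9883.
C = 220 × 0.9883 = 217 mg/L.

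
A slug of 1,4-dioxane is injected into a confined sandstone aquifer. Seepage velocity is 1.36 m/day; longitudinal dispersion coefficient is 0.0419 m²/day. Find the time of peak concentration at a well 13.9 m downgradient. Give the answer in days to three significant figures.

10.2 days

For the 1D instantaneous-source solution, setting ∂C/∂t = 0 at fixed x gives v²t² + 2Dt − x² = 0, so t = (√(D² + v²x²) − D)/v².
√(D² + v²x²) = √(0.0419² + 1.36² × 13.9²) = 18.90; v² = 1.8496.
t = (18.90 − 0.0419)/1.8496 = 10.2 days (vs. the pure-advection estimate x/v = 10.2 d).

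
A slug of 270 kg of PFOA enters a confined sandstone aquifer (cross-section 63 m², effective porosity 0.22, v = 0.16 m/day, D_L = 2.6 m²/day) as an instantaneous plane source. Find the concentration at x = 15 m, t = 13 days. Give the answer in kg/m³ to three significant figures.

0.275 kg/m³

For an instantaneous plane source, C(x,t) = M/(n_e·A·√(4πDt)) · exp(−(x−vt)²/(4Dt)), with n_e·A the pore (flow) area.
Plume center vt = 0.16 × 13 = 2.08 m, so the well at 15 m is 12.92 m downgradient of the peak.
√(4πDt) = 20.61 m, giving peak height M/(n_e·A·√(4πDt)) = 270/(0.22 × 63 × 20.61) = 0.9452 kg/m³.
(x−vt)²/(4Dt) = (12.92)²/(4 × 2.6 × 13) = 1.235; exp(−1.235) = 0.2908.
C = 0.9452 × 0.2908 = 0.275 kg/m³.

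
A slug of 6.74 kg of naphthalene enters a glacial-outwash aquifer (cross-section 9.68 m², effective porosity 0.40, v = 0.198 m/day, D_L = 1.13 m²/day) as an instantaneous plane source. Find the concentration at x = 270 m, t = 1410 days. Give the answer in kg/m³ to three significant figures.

0.0121 kg/m³

For an instantaneous plane source, C(x,t) = M/(n_e·A·√(4πDt)) · exp(−(x−vt)²/(4Dt)), with n_e·A the pore (flow) area.
Plume center vt = 0.198 × 1410 = 279.18 m, so the well at 270 m is 9.18 m upgradient of the peak.
√(4πDt) = 141.5 m, giving peak height M/(n_e·A·√(4πDt)) = 6.74/(0.40 × 9.68 × 141.5) = 0.01230 kg/m³.
(x−vt)²/(4Dt) = (-9.18)²/(4 × 1.13 × 1410) = 0.01322; exp(−0.01322) = 0.9869.
C = 0.01230 × 0.9869 = 0.0121 kg/m³.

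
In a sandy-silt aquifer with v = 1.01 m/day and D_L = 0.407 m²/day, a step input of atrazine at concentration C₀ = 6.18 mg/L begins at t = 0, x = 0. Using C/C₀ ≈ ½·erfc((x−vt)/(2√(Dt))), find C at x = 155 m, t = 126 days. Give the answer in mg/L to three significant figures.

0.0190 mg/L

For a continuous step input, C/C₀ ≈ ½·erfc((x−vt)/(2√(Dt))).
vt = 1.01 × 126 = 127.26 m and 2√(Dt) = 2√(0.407 × 126) = 14.32 m.
Argument (x−vt)/(2√(Dt)) = (155 − 127.26)/14.32 = 1.937; ½·erfc(1.937) = 0.003078.
C = 6.18 × 0.003078 = 0.0190 mg/L.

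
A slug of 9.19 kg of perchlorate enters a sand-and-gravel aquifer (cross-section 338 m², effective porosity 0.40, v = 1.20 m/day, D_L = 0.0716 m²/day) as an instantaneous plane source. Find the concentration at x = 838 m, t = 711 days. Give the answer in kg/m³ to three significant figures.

0.000864 kg/m³

For an instantaneous plane source, C(x,t) = M/(n_e·A·√(4πDt)) · exp(−(x−vt)²/(4Dt)), with n_e·A the pore (flow) area.
Plume center vt = 1.20 × 711 = 853.2 m, so the well at 838 m is 15.2 m upgradient of the peak.
√(4πDt) = 25.29 m, giving peak height M/(n_e·A·√(4πDt)) = 9.19/(0.40 × 338 × 25.29) = 0.002688 kg/m³.
(x−vt)²/(4Dt) = (-15.2)²/(4 × 0.0716 × 711) = 1.135; exp(−1.135) = 0.3214.
C = 0.002688 × 0.3214 = 0.000864 kg/m³.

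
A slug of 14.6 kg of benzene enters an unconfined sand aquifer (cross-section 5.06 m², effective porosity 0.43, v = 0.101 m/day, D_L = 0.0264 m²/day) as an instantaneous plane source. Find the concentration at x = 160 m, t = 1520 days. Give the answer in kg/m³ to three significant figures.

For an instantaneous plane source, C(x,t) = M/(n_e·A·√(4πDt)) · exp(−(x−vt)²/(4Dt)), with n_e·A the pore (flow) area.
Plume center vt = 0.101 × 1520 = 153.52 m, so the well at 160 m is 6.48 m downgradient of the peak.
√(4πDt) = 22.46 m, giving peak height M/(n_e·A·√(4πDt)) = 14.6/(0.43 × 5.06 × 22.46) = 0.2988 kg/m³.
(x−vt)²/(4Dt) = (6.48)²/(4 × 0.0264 × 1520) = 0.2616; exp(−0.2616) = 0.7698.
C = 0.2988 × 0.7698 = 0.230 kg/m³.

0.230 kg/m³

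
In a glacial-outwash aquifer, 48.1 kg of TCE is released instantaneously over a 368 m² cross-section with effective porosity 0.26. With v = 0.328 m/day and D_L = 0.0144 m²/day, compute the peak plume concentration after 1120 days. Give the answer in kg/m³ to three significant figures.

The peak of an instantaneous 1D plume sits at x = vt; there the Gaussian factor is 1 and C_max = M/(n_e·A·√(4πDt)), where n_e·A is the pore area the mass is dissolved in.
√(4πDt) = √(4π × 0.0144 × 1120) = 14.24 m, so C_max = 48.1/(0.26 × 368 × 14.24) = 0.0353 kg/m³.

0.0353 kg/m³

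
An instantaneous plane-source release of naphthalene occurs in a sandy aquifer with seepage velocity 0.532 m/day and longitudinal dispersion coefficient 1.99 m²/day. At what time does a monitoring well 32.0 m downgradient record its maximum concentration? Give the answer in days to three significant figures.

For the 1D instantaneous-source solution, setting ∂C/∂t = 0 at fixed x gives v²t² + 2Dt − x² = 0, so t = (√(D² + v²x²) − D)/v².
√(D² + v²x²) = √(1.99² + 0.532² × 32.0²) = 17.14; v² = 0.283024.
t = (17.14 − 1.99)/0.283024 = 53.5 days (vs. the pure-advection estimate x/v = 60.2 d).

53.5 days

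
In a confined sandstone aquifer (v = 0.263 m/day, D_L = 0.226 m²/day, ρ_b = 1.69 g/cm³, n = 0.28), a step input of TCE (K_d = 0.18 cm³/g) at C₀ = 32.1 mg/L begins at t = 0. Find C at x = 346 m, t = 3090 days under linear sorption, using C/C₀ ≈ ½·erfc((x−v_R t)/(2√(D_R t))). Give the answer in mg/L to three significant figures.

Retardation factor R = 1 + ρ_b·K_d/n = 1 + 1.69 × 0.18/0.28 = 2.086.
Sorption retards both mechanisms: v_R = v/R = 0.1261 m/day, D_R = D/R = 0.1083 m²/day.
v_R·t = 0.1261 × 3090 = 389.649 m; 2√(D_R t) = 36.59 m; argument = (346 − 389.649)/36.59 = -1.193.
C = C₀ × ½·erfc(-1.193) = 32.1 × 0.9542 = 30.6 mg/L.

30.6 mg/L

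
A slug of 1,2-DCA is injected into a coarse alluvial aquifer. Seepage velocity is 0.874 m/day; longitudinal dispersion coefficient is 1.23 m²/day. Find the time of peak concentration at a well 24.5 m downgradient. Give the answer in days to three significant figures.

26.5 days

For the 1D instantaneous-source solution, setting ∂C/∂t = 0 at fixed x gives v²t² + 2Dt − x² = 0, so t = (√(D² + v²x²) − D)/v².
√(D² + v²x²) = √(1.23² + 0.874² × 24.5²) = 21.45; v² = 0.763876.
t = (21.45 − 1.23)/0.763876 = 26.5 days (vs. the pure-advection estimate x/v = 28.0 d).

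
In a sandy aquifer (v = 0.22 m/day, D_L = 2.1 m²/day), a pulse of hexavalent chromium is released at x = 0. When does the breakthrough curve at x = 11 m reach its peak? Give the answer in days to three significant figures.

22.8 days

For the 1D instantaneous-source solution, setting ∂C/∂t = 0 at fixed x gives v²t² + 2Dt − x² = 0, so t = (√(D² + v²x²) − D)/v².
√(D² + v²x²) = √(2.1² + 0.22² × 11²) = 3.204; v² = 0.0484.
t = (3.204 − 2.1)/0.0484 = 22.8 days (vs. the pure-advection estimate x/v = 50.0 d).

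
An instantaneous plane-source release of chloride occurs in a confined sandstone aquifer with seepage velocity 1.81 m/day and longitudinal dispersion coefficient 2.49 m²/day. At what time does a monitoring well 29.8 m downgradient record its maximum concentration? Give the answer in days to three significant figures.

15.7 days

For the 1D instantaneous-source solution, setting ∂C/∂t = 0 at fixed x gives v²t² + 2Dt − x² = 0, so t = (√(D² + v²x²) − D)/v².
√(D² + v²x²) = √(2.49² + 1.81² × 29.8²) = 54.00; v² = 3.2761.
t = (54.00 − 2.49)/3.2761 = 15.7 days (vs. the pure-advection estimate x/v = 16.5 d).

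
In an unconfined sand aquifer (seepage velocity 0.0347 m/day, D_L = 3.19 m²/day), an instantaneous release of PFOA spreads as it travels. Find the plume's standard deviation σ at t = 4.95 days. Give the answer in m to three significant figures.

5.62 m

Dispersive spreading gives a Gaussian with σ² = 2Dt; advection only shifts the center.
σ = √(2 × 3.19 × 4.95) = 5.62 m.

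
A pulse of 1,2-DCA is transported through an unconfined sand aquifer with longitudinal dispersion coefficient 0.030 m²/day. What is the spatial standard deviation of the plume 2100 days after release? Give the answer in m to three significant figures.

Dispersive spreading gives a Gaussian with σ² = 2Dt; advection only shifts the center.
σ = √(2 × 0.030 × 2100) = 11.2 m.

11.2 m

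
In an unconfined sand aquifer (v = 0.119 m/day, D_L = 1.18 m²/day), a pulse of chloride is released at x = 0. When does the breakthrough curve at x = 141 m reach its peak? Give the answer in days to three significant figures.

For the 1D instantaneous-source solution, setting ∂C/∂t = 0 at fixed x gives v²t² + 2Dt − x² = 0, so t = (√(D² + v²x²) − D)/v².
√(D² + v²x²) = √(1.18² + 0.119² × 141²) = 16.82; v² = 0.014161.
t = (16.82 − 1.18)/0.014161 = 1100 days (vs. the pure-advection estimate x/v = 1180 d).

1100 days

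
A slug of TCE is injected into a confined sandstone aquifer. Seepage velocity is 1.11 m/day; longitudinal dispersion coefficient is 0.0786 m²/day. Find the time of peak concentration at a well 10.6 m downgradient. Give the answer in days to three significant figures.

For the 1D instantaneous-source solution, setting ∂C/∂t = 0 at fixed x gives v²t² + 2Dt − x² = 0, so t = (√(D² + v²x²) − D)/v².
√(D² + v²x²) = √(0.0786² + 1.11² × 10.6²) = 11.77; v² = 1.2321.
t = (11.77 − 0.0786)/1.2321 = 9.49 days (vs. the pure-advection estimate x/v = 9.55 d).

9.49 days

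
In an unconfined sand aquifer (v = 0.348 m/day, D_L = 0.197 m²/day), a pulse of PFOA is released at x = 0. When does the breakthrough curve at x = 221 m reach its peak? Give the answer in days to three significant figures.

633 days

For the 1D instantaneous-source solution, setting ∂C/∂t = 0 at fixed x gives v²t² + 2Dt − x² = 0, so t = (√(D² + v²x²) − D)/v².
√(D² + v²x²) = √(0.197² + 0.348² × 221²) = 76.91; v² = 0.121104.
t = (76.91 − 0.197)/0.121104 = 633 days (vs. the pure-advection estimate x/v = 635 d).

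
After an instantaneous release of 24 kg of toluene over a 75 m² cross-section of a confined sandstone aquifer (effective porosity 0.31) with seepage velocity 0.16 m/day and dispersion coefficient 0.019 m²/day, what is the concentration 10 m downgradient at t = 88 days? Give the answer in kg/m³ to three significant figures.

For an instantaneous plane source, C(x,t) = M/(n_e·A·√(4πDt)) · exp(−(x−vt)²/(4Dt)), with n_e·A the pore (flow) area.
Plume center vt = 0.16 × 88 = 14.08 m, so the well at 10 m is 4.08 m upgradient of the peak.
√(4πDt) = 4.584 m, giving peak height M/(n_e·A·√(4πDt)) = 24/(0.31 × 75 × 4.584) = 0.2252 kg/m³.
(x−vt)²/(4Dt) = (-4.08)²/(4 × 0.019 × 88) = 2.489; exp(−2.489) = 0.08299.
C = 0.2252 × 0.08299 = 0.0187 kg/m³.

0.0187 kg/m³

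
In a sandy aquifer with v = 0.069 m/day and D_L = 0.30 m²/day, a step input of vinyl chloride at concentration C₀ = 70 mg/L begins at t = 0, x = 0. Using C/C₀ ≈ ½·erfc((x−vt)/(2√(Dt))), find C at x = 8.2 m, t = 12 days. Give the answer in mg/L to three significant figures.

For a continuous step input, C/C₀ ≈ ½·erfc((x−vt)/(2√(Dt))).
vt = 0.069 × 12 = 0.828 m and 2√(Dt) = 2√(0.30 × 12) = 3.795 m.
Argument (x−vt)/(2√(Dt)) = (8.2 − 0.828)/3.795 = 1.943; ½·erfc(1.943) = 0.003000.
C = 70 × 0.003000 = 0.210 mg/L.

0.210 mg/L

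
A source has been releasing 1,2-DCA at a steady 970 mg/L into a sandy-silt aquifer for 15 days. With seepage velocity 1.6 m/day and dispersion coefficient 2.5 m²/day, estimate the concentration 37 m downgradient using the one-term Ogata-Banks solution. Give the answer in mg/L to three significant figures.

For a continuous step input, C/C₀ ≈ ½·erfc((x−vt)/(2√(Dt))).
vt = 1.6 × 15 = 24 m and 2√(Dt) = 2√(2.5 × 15) = 12.25 m.
Argument (x−vt)/(2√(Dt)) = (37 − 24)/12.25 = 1.061; ½·erfc(1.061) = 0.06674.
C = 970 × 0.06674 = 64.7 mg/L.

64.7 mg/L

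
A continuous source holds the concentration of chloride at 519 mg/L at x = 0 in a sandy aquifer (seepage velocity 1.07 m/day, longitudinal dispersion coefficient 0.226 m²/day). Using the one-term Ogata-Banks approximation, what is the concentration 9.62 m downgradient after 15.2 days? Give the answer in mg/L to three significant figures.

For a continuous step input, C/C₀ ≈ ½·erfc((x−vt)/(2√(Dt))).
vt = 1.07 × 15.2 = 16.264 m and 2√(Dt) = 2√(0.226 × 15.2) = 3.707 m.
Argument (x−vt)/(2√(Dt)) = (9.62 − 16.264)/3.707 = -1.792; ½·erfc(-1.792) = 0.9944.
C = 519 × 0.9944 = 516 mg/L.

516 mg/L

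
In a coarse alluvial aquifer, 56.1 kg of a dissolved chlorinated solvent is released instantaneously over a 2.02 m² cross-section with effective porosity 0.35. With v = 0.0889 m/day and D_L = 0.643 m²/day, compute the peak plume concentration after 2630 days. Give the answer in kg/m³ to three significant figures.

0.544 kg/m³

The peak of an instantaneous 1D plume sits at x = vt; there the Gaussian factor is 1 and C_max = M/(n_e·A·√(4πDt)), where n_e·A is the pore area the mass is dissolved in.
√(4πDt) = √(4π × 0.643 × 2630) = 145.8 m, so C_max = 56.1/(0.35 × 2.02 × 145.8) = 0.544 kg/m³.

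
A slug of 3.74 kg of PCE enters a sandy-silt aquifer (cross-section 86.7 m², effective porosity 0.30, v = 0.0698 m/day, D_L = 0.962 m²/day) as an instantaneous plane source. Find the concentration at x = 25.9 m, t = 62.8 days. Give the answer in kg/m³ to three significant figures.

0.000768 kg/m³

For an instantaneous plane source, C(x,t) = M/(n_e·A·√(4πDt)) · exp(−(x−vt)²/(4Dt)), with n_e·A the pore (flow) area.
Plume center vt = 0.0698 × 62.8 = 4.38344 m, so the well at 25.9 m is 21.51656 m downgradient of the peak.
√(4πDt) = 27.55 m, giving peak height M/(n_e·A·√(4πDt)) = 3.74/(0.30 × 86.7 × 27.55) = 0.005219 kg/m³.
(x−vt)²/(4Dt) = (21.51656)²/(4 × 0.962 × 62.8) = 1.916; exp(−1.916) = 0.1472.
C = 0.005219 × 0.1472 = 0.000768 kg/m³.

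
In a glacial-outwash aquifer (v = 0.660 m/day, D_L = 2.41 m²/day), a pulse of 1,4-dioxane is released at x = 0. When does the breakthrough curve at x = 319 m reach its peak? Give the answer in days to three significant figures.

478 days

For the 1D instantaneous-source solution, setting ∂C/∂t = 0 at fixed x gives v²t² + 2Dt − x² = 0, so t = (√(D² + v²x²) − D)/v².
√(D² + v²x²) = √(2.41² + 0.660² × 319²) = 210.6; v² = 0.4356.
t = (210.6 − 2.41)/0.4356 = 478 days (vs. the pure-advection estimate x/v = 483 d).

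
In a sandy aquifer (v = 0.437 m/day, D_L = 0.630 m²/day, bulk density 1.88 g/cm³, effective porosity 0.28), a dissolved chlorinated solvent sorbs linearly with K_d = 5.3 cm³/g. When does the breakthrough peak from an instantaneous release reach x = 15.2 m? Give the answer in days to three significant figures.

Retardation factor R = 1 + ρ_b·K_d/n = 1 + 1.88 × 5.3/0.28 = 36.59.
Sorption retards both mechanisms: v_R = v/R = 0.01194 m/day, D_R = D/R = 0.01722 m²/day.
Peak time from v_R²t² + 2D_R t − x² = 0: t = (√(D_R² + v_R²x²) − D_R)/v_R².
√(D_R² + v_R²x²) = √(0.01722² + 0.01194² × 15.2²) = 0.1823; v_R² = 0.0001426.
t = (0.1823 − 0.01722)/0.0001426 = 1160 days.

1160 days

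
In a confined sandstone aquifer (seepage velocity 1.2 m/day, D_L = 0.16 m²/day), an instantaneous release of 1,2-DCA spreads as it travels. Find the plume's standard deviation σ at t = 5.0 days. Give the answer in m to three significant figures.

1.26 m

Dispersive spreading gives a Gaussian with σ² = 2Dt; advection only shifts the center.
σ = √(2 × 0.16 × 5.0) = 1.26 m.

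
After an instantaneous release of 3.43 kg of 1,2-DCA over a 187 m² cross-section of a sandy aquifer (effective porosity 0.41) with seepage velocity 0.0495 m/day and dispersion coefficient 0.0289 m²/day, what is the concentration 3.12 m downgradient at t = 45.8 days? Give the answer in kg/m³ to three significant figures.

For an instantaneous plane source, C(x,t) = M/(n_e·A·√(4πDt)) · exp(−(x−vt)²/(4Dt)), with n_e·A the pore (flow) area.
Plume center vt = 0.0495 × 45.8 = 2.2671 m, so the well at 3.12 m is 0.8529 m downgradient of the peak.
√(4πDt) = 4.078 m, giving peak height M/(n_e·A·√(4πDt)) = 3.43/(0.41 × 187 × 4.078) = 0.01097 kg/m³.
(x−vt)²/(4Dt) = (0.8529)²/(4 × 0.0289 × 45.8) = 0.1374; exp(−0.1374) = 0.8716.
C = 0.01097 × 0.8716 = 0.00956 kg/m³.

0.00956 kg/m³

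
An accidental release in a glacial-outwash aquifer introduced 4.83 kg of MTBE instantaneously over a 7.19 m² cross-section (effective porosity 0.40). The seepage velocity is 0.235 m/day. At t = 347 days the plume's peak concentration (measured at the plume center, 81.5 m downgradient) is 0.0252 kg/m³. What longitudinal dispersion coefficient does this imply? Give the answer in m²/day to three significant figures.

At the plume center C_max = M/(n_e·A·√(4πDt)), so D = M²/(4πt·(n_e·A·C_max)²).
n_e·A·C_max = 0.40 × 7.19 × 0.0252 = 0.07248 kg/m.
D = 4.83²/(4π × 347 × 0.07248²) = 1.02 m²/day.

1.02 m²/day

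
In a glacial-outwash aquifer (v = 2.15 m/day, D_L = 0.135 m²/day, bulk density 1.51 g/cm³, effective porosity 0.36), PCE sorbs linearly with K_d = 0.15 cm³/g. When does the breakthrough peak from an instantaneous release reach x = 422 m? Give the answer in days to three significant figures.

320 days

Retardation factor R = 1 + ρ_b·K_d/n = 1 + 1.51 × 0.15/0.36 = 1.629.
Sorption retards both mechanisms: v_R = v/R = 1.320 m/day, D_R = D/R = 0.08287 m²/day.
Peak time from v_R²t² + 2D_R t − x² = 0: t = (√(D_R² + v_R²x²) − D_R)/v_R².
√(D_R² + v_R²x²) = √(0.08287² + 1.320² × 422²) = 557.0; v_R² = 1.742.
t = (557.0 − 0.08287)/1.742 = 320 days.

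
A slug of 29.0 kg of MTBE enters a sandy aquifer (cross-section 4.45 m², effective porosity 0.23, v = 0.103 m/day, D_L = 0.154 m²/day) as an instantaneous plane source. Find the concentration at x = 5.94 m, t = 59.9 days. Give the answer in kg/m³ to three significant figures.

2.63 kg/m³

For an instantaneous plane source, C(x,t) = M/(n_e·A·√(4πDt)) · exp(−(x−vt)²/(4Dt)), with n_e·A the pore (flow) area.
Plume center vt = 0.103 × 59.9 = 6.1697 m, so the well at 5.94 m is 0.2297 m upgradient of the peak.
√(4πDt) = 10.77 m, giving peak height M/(n_e·A·√(4πDt)) = 29.0/(0.23 × 4.45 × 10.77) = 2.631 kg/m³.
(x−vt)²/(4Dt) = (-0.2297)²/(4 × 0.154 × 59.9) = 0.001430; exp(−0.001430) = 0.9986.
C = 2.631 × 0.9986 = 2.63 kg/m³.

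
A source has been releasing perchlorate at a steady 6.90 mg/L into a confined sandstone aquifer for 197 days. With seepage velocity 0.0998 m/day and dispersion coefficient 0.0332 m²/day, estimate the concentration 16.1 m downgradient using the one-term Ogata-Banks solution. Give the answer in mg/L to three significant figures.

5.78 mg/L

For a continuous step input, C/C₀ ≈ ½·erfc((x−vt)/(2√(Dt))).
vt = 0.0998 × 197 = 19.6606 m and 2√(Dt) = 2√(0.0332 × 197) = 5.115 m.
Argument (x−vt)/(2√(Dt)) = (16.1 − 19.6606)/5.115 = -0.6961; ½·erfc(-0.6961) = 0.8375.
C = 6.90 × 0.8375 = 5.78 mg/L.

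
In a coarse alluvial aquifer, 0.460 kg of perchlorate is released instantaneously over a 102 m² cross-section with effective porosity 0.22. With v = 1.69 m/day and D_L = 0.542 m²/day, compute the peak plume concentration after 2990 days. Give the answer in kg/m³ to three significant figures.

The peak of an instantaneous 1D plume sits at x = vt; there the Gaussian factor is 1 and C_max = M/(n_e·A·√(4πDt)), where n_e·A is the pore area the mass is dissolved in.
√(4πDt) = √(4π × 0.542 × 2990) = 142.7 m, so C_max = 0.460/(0.22 × 102 × 142.7) = 0.000144 kg/m³.

0.000144 kg/m³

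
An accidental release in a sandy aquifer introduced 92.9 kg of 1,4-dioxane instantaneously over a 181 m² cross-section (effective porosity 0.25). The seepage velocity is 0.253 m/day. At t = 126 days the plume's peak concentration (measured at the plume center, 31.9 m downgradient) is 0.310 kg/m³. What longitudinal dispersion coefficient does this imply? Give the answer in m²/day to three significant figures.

0.0277 m²/day

At the plume center C_max = M/(n_e·A·√(4πDt)), so D = M²/(4πt·(n_e·A·C_max)²).
n_e·A·C_max = 0.25 × 181 × 0.310 = 14.03 kg/m.
D = 92.9²/(4π × 126 × 14.03²) = 0.0277 m²/day.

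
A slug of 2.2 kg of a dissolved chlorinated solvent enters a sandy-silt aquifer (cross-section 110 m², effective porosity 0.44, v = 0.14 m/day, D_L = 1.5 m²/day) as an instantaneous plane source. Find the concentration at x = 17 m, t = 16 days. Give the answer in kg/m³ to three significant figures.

For an instantaneous plane source, C(x,t) = M/(n_e·A·√(4πDt)) · exp(−(x−vt)²/(4Dt)), with n_e·A the pore (flow) area.
Plume center vt = 0.14 × 16 = 2.24 m, so the well at 17 m is 14.76 m downgradient of the peak.
√(4πDt) = 17.37 m, giving peak height M/(n_e·A·√(4πDt)) = 2.2/(0.44 × 110 × 17.37) = 0.002617 kg/m³.
(x−vt)²/(4Dt) = (14.76)²/(4 × 1.5 × 16) = 2.269; exp(−2.269) = 0.1034.
C = 0.002617 × 0.1034 = 0.000271 kg/m³.

0.000271 kg/m³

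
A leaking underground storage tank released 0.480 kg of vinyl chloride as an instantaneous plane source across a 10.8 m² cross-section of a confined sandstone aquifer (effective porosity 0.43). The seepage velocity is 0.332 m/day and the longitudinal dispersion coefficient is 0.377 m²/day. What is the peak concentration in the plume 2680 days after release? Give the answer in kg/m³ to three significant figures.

0.000917 kg/m³

The peak of an instantaneous 1D plume sits at x = vt; there the Gaussian factor is 1 and C_max = M/(n_e·A·√(4πDt)), where n_e·A is the pore area the mass is dissolved in.
√(4πDt) = √(4π × 0.377 × 2680) = 112.7 m, so C_max = 0.480/(0.43 × 10.8 × 112.7) = 0.000917 kg/m³.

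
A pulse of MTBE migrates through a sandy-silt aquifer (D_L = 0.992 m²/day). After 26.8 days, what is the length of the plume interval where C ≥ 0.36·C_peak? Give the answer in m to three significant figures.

20.8 m

The plume is Gaussian with σ = √(2Dt) = √(2 × 0.992 × 26.8) = 7.292 m.
C/C_peak = exp(−Δx²/(2σ²)) = 0.36 ⇒ Δx = σ·√(−2 ln 0.36) = 7.292 × 1.429 = 10.42 m.
Width = 2Δx = 20.8 m.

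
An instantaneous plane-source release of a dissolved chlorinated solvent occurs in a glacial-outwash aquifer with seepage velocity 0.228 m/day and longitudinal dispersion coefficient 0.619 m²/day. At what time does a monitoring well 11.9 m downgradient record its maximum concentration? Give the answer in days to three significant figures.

41.6 days

For the 1D instantaneous-source solution, setting ∂C/∂t = 0 at fixed x gives v²t² + 2Dt − x² = 0, so t = (√(D² + v²x²) − D)/v².
√(D² + v²x²) = √(0.619² + 0.228² × 11.9²) = 2.783; v² = 0.051984.
t = (2.783 − 0.619)/0.051984 = 41.6 days (vs. the pure-advection estimate x/v = 52.2 d).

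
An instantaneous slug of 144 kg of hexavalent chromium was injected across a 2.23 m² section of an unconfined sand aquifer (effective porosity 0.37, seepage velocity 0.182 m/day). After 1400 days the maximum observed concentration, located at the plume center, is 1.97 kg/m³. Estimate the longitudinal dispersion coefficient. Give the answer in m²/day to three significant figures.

At the plume center C_max = M/(n_e·A·√(4πDt)), so D = M²/(4πt·(n_e·A·C_max)²).
n_e·A·C_max = 0.37 × 2.23 × 1.97 = 1.625 kg/m.
D = 144²/(4π × 1400 × 1.625²) = 0.446 m²/day.

0.446 m²/day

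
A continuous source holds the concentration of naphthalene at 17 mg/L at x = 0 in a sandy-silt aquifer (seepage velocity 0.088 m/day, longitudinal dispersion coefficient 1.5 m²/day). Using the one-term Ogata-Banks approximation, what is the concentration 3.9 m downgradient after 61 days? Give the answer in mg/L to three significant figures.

9.23 mg/L

For a continuous step input, C/C₀ ≈ ½·erfc((x−vt)/(2√(Dt))).
vt = 0.088 × 61 = 5.368 m and 2√(Dt) = 2√(1.5 × 61) = 19.13 m.
Argument (x−vt)/(2√(Dt)) = (3.9 − 5.368)/19.13 = -0.07674; ½·erfc(-0.07674) = 0.5432.
C = 17 × 0.5432 = 9.23 mg/L.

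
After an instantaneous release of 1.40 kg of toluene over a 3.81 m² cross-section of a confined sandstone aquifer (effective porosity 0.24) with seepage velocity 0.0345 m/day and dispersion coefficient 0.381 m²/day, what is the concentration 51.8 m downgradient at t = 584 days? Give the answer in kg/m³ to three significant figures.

For an instantaneous plane source, C(x,t) = M/(n_e·A·√(4πDt)) · exp(−(x−vt)²/(4Dt)), with n_e·A the pore (flow) area.
Plume center vt = 0.0345 × 584 = 20.148 m, so the well at 51.8 m is 31.652 m downgradient of the peak.
√(4πDt) = 52.88 m, giving peak height M/(n_e·A·√(4πDt)) = 1.40/(0.24 × 3.81 × 52.88) = 0.02895 kg/m³.
(x−vt)²/(4Dt) = (31.652)²/(4 × 0.381 × 584) = 1.126; exp(−1.126) = 0.3243.
C = 0.02895 × 0.3243 = 0.00939 kg/m³.

0.00939 kg/m³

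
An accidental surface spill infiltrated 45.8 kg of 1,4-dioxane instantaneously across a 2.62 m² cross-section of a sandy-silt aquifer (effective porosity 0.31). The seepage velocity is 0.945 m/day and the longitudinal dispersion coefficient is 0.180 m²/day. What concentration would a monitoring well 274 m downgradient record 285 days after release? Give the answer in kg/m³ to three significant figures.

For an instantaneous plane source, C(x,t) = M/(n_e·A·√(4πDt)) · exp(−(x−vt)²/(4Dt)), with n_e·A the pore (flow) area.
Plume center vt = 0.945 × 285 = 269.325 m, so the well at 274 m is 4.675 m downgradient of the peak.
√(4πDt) = 25.39 m, giving peak height M/(n_e·A·√(4πDt)) = 45.8/(0.31 × 2.62 × 25.39) = 2.221 kg/m³.
(x−vt)²/(4Dt) = (4.675)²/(4 × 0.180 × 285) = 0.1065; exp(−0.1065) = 0.8990.
C = 2.221 × 0.8990 = 2.00 kg/m³.

2.00 kg/m³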